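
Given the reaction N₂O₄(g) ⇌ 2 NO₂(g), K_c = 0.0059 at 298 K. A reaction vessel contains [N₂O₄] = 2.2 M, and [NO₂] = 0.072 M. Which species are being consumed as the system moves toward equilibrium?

Q_c = [NO₂]² / [N₂O₄] = (0.072)² / (2.2) = 0.0024
Q_c = 0.0024 < K_c = 0.0059: net forward reaction.

N₂O₄ (reactants)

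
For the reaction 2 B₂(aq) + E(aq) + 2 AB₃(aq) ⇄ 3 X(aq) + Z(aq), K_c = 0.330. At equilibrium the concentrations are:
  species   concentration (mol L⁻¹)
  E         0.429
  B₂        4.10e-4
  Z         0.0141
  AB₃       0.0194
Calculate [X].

At equilibrium, K_c = [X]³·[Z] / ([B₂]²·[E]·[AB₃]²) = 0.330.
([X])³·(0.0141) / ((4.10e-4)²·(0.429)·(0.0194)²) = 0.330
[X]³ = 6.35e-10 ⇒ [X] = 8.60e-4 mol L⁻¹

[X] = 8.60e-4 mol L⁻¹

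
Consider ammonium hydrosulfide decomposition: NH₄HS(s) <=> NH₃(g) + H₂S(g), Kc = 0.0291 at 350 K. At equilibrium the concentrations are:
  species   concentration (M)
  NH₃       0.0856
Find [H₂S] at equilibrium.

[H₂S] = 0.340 M

(NH₄HS is a pure solid — omitted from Kc.)
At equilibrium, Kc = [NH₃]·[H₂S] = 0.0291.
(0.0856)·([H₂S]) = 0.0291
[H₂S] = 0.340 M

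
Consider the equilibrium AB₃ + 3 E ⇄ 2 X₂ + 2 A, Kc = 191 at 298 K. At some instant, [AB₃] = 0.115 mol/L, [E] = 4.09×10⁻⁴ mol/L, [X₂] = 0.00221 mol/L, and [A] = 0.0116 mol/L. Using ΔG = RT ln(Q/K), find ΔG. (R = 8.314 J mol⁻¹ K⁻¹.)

ΔG = -2.05 kJ/mol

Qc = [X₂]²·[A]² / ([AB₃]·[E]³) = (0.00221)²·(0.0116)² / ((0.115)·(4.09×10⁻⁴)³) = 83.5
ΔG = RT ln(Qc/Kc) = (8.314 J mol⁻¹ K⁻¹)(298 K) × ln(83.5/191)
   = (2.478 kJ/mol)(-0.8274) = -2.05 kJ/mol
ΔG < 0, so the forward reaction is spontaneous (proceeds forward).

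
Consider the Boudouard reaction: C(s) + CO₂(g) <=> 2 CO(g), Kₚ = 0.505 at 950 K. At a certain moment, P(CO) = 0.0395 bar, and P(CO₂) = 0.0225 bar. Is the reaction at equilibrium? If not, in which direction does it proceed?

in the forward direction

(C is a pure solid — omitted from Qₚ.)
Qₚ = P(CO)² / P(CO₂) = (0.0395)² / (0.0225) = 0.0693
Qₚ = 0.0693 < Kₚ = 0.505, so the forward reaction proceeds.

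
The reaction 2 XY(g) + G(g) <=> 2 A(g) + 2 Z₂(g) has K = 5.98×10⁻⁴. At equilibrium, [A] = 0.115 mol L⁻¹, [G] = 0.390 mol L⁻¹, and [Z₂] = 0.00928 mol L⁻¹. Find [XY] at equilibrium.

[XY] = 0.0699 mol L⁻¹

At equilibrium, K = [A]²·[Z₂]² / ([XY]²·[G]) = 5.98×10⁻⁴.
(0.115)²·(0.00928)² / (([XY])²·(0.390)) = 5.98×10⁻⁴
[XY]² = 0.00488 ⇒ [XY] = 0.0699 mol L⁻¹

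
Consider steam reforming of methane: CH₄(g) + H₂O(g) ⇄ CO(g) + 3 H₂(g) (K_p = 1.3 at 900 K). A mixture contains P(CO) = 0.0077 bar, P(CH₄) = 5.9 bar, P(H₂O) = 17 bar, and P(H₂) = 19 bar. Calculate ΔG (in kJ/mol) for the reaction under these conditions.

ΔG = -6.76 kJ/mol

Q_p = P(CO)·P(H₂)³ / (P(CH₄)·P(H₂O)) = (0.0077)·(19)³ / ((5.9)·(17)) = 0.527
ΔG = RT ln(Q_p/K_p) = (8.314 J mol⁻¹ K⁻¹)(900 K) × ln(0.527/1.3)
   = (7.483 kJ/mol)(-0.9029) = -6.76 kJ/mol
ΔG < 0, so the forward reaction is spontaneous (proceeds forward).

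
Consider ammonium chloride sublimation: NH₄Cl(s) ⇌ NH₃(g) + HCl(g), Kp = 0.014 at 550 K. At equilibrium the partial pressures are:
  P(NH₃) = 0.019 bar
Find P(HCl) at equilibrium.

(NH₄Cl is a pure solid — omitted from Kp.)
At equilibrium, Kp = P(NH₃)·P(HCl) = 0.014.
(0.019)·(P(HCl)) = 0.014
P(HCl) = 0.737 = 0.74 bar

P(HCl) = 0.74 bar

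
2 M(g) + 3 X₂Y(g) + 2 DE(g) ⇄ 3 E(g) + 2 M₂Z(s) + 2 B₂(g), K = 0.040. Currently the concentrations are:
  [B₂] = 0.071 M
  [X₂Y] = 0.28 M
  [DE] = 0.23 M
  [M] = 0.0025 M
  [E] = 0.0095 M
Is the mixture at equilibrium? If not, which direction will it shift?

(M₂Z is a pure solid — omitted from Q.)
Q = [E]³·[B₂]² / ([M]²·[X₂Y]³·[DE]²) = (0.0095)³·(0.071)² / ((0.0025)²·(0.28)³·(0.23)²) = 0.60
Q = 0.60 > K = 0.040: net reverse reaction.

no; Q > K, reaction proceeds in reverse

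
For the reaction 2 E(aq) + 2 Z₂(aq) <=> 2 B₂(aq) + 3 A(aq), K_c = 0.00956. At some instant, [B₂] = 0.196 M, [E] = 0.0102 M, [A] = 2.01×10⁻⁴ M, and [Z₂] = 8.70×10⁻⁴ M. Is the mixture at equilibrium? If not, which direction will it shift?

no; Q < K, reaction proceeds forward

Q_c = [B₂]²·[A]³ / ([E]²·[Z₂]²) = (0.196)²·(2.01×10⁻⁴)³ / ((0.0102)²·(8.70×10⁻⁴)²) = 0.00396
Q_c = 0.00396 < K_c = 0.00956: net forward reaction.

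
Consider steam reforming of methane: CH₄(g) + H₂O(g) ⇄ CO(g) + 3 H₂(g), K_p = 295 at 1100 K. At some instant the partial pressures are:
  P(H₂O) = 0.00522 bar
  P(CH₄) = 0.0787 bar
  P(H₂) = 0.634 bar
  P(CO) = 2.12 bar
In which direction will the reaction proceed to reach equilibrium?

in the reverse direction

Q_p = P(CO)·P(H₂)³ / (P(CH₄)·P(H₂O)) = (2.12)·(0.634)³ / ((0.0787)·(0.00522)) = 1320
Q_p = 1320 > K_p = 295, so the reverse reaction proceeds.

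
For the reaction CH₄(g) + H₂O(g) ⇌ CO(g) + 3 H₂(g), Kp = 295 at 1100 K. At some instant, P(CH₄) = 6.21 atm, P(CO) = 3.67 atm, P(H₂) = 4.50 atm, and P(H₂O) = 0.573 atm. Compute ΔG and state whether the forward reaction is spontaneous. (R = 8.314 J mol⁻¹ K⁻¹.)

ΔG = -10.5 kJ/mol; the forward reaction is spontaneous

Qp = P(CO)·P(H₂)³ / (P(CH₄)·P(H₂O)) = (3.67)·(4.50)³ / ((6.21)·(0.573)) = 94.0
ΔG = RT ln(Qp/Kp) = (8.314 J mol⁻¹ K⁻¹)(1100 K) × ln(94.0/295)
   = (9.145 kJ/mol)(-1.144) = -10.5 kJ/mol
ΔG < 0, so the forward reaction is spontaneous (proceeds forward).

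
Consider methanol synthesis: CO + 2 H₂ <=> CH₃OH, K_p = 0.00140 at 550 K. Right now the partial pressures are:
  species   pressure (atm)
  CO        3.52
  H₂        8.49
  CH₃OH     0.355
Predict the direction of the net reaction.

at equilibrium

Q_p = P(CH₃OH) / (P(CO)·P(H₂)²) = (0.355) / ((3.52)·(8.49)²) = 0.00140
Q_p = 0.00140 = K_p, so the system is already at equilibrium.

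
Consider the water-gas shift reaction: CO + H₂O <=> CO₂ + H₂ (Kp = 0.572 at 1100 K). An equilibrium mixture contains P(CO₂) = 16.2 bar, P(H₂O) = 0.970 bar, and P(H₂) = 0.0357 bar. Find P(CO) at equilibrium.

P(CO) = 1.04 bar

At equilibrium, Kp = P(CO₂)·P(H₂) / (P(CO)·P(H₂O)) = 0.572.
(16.2)·(0.0357) / ((P(CO))·(0.970)) = 0.572
P(CO) = 1.04 bar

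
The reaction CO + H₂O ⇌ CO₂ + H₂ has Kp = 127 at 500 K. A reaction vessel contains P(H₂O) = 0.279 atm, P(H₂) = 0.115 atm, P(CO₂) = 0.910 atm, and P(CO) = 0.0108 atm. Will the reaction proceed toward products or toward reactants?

Qp = P(CO₂)·P(H₂) / (P(CO)·P(H₂O)) = (0.910)·(0.115) / ((0.0108)·(0.279)) = 34.7
Qp = 34.7 < Kp = 127, so the forward reaction proceeds.

to the right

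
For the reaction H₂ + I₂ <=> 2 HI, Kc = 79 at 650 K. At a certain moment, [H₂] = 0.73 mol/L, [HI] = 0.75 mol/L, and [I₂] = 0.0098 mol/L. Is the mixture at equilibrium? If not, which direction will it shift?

Qc = [HI]² / ([H₂]·[I₂]) = (0.75)² / ((0.73)·(0.0098)) = 79
Qc = 79 = Kc; the system is at equilibrium.

yes, at equilibrium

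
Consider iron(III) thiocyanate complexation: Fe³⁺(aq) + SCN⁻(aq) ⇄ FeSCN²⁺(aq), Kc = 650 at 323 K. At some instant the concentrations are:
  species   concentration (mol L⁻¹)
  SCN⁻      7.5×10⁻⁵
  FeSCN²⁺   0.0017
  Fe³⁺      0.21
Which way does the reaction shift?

Qc = [FeSCN²⁺] / ([Fe³⁺]·[SCN⁻]) = (0.0017) / ((0.21)·(7.5×10⁻⁵)) = 110
Qc = 110 < Kc = 650, so the forward reaction proceeds.

forward (toward products)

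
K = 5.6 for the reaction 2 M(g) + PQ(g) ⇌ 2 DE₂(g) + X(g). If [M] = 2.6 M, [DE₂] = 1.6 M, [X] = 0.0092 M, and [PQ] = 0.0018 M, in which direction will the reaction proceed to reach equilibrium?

in the forward direction

Q = [DE₂]²·[X] / ([M]²·[PQ]) = (1.6)²·(0.0092) / ((2.6)²·(0.0018)) = 1.9
Q = 1.9 < K = 5.6, so the forward reaction proceeds.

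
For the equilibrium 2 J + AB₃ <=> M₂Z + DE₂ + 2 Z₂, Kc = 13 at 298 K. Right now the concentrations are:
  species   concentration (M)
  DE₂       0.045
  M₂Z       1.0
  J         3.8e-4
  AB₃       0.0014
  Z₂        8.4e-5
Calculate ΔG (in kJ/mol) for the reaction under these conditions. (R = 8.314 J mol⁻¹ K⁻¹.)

Qc = [M₂Z]·[DE₂]·[Z₂]² / ([J]²·[AB₃]) = (1.0)·(0.045)·(8.4e-5)² / ((3.8e-4)²·(0.0014)) = 1.57
ΔG = RT ln(Qc/Kc) = (8.314 J mol⁻¹ K⁻¹)(298 K) × ln(1.57/13)
   = (2.478 kJ/mol)(-2.114) = -5.24 kJ/mol
ΔG < 0, so the forward reaction is spontaneous (proceeds forward).

ΔG = -5.24 kJ/mol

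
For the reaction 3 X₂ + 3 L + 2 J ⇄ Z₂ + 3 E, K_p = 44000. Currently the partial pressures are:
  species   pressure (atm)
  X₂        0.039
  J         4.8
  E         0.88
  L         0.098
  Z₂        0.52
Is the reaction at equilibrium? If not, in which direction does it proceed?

reverse (toward reactants)

Q_p = P(Z₂)·P(E)³ / (P(X₂)³·P(L)³·P(J)²) = (0.52)·(0.88)³ / ((0.039)³·(0.098)³·(4.8)²) = 2.8×10⁵
Q_p = 2.8×10⁵ > K_p = 44000, so the reverse reaction proceeds.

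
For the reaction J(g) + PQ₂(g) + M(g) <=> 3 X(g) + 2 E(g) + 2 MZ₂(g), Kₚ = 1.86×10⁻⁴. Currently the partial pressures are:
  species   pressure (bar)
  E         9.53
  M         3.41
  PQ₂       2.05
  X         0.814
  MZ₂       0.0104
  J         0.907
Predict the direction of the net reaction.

to the left

Qₚ = P(X)³·P(E)²·P(MZ₂)² / (P(J)·P(PQ₂)·P(M)) = (0.814)³·(9.53)²·(0.0104)² / ((0.907)·(2.05)·(3.41)) = 8.36×10⁻⁴
Qₚ = 8.36×10⁻⁴ > Kₚ = 1.86×10⁻⁴, so the reverse reaction proceeds.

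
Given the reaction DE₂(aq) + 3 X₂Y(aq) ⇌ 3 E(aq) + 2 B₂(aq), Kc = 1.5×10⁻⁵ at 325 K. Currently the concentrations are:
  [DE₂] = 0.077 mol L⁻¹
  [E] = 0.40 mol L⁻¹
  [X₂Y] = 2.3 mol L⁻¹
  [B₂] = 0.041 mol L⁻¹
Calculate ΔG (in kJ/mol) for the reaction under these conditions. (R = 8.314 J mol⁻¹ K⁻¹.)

Qc = [E]³·[B₂]² / ([DE₂]·[X₂Y]³) = (0.40)³·(0.041)² / ((0.077)·(2.3)³) = 1.15×10⁻⁴
ΔG = RT ln(Qc/Kc) = (8.314 J mol⁻¹ K⁻¹)(325 K) × ln(1.15×10⁻⁴/1.5×10⁻⁵)
   = (2.702 kJ/mol)(2.037) = 5.50 kJ/mol
ΔG > 0, so the forward reaction is non-spontaneous (proceeds in reverse).

ΔG = 5.50 kJ/mol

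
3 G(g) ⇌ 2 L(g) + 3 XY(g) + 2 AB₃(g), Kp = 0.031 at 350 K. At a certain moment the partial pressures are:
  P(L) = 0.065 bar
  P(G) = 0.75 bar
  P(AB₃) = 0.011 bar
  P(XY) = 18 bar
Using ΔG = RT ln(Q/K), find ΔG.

ΔG = -4.30 kJ/mol

Qp = P(L)²·P(XY)³·P(AB₃)² / P(G)³ = (0.065)²·(18)³·(0.011)² / (0.75)³ = 0.00707
ΔG = RT ln(Qp/Kp) = (8.314 J mol⁻¹ K⁻¹)(350 K) × ln(0.00707/0.031)
   = (2.910 kJ/mol)(-1.478) = -4.30 kJ/mol
ΔG < 0, so the forward reaction is spontaneous (proceeds forward).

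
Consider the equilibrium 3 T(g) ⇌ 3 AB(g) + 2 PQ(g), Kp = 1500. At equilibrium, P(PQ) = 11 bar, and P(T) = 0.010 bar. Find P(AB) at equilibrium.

P(AB) = 0.023 bar

At equilibrium, Kp = P(AB)³·P(PQ)² / P(T)³ = 1500.
(P(AB))³·(11)² / (0.010)³ = 1500
P(AB)³ = 1.24e-5 ⇒ P(AB) = 0.023 bar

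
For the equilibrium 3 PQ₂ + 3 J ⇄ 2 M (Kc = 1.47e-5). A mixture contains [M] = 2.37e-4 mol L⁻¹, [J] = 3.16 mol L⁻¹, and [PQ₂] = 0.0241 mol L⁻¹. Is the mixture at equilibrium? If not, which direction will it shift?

no; Q > K, reaction proceeds in reverse

Qc = [M]² / ([PQ₂]³·[J]³) = (2.37e-4)² / ((0.0241)³·(3.16)³) = 1.27e-4
Qc = 1.27e-4 > Kc = 1.47e-5: net reverse reaction.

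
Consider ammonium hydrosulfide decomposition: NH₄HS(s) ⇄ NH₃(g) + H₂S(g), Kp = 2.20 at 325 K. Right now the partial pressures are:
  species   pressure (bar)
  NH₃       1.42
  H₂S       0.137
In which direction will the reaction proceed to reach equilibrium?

forward (toward products)

(NH₄HS is a pure solid — omitted from Qp.)
Qp = P(NH₃)·P(H₂S) = (1.42)·(0.137) = 0.195
Qp = 0.195 < Kp = 2.20, so the forward reaction proceeds.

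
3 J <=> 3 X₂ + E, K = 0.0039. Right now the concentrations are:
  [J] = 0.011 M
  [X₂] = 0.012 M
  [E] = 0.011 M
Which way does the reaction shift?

reverse (toward reactants)

Q = [X₂]³·[E] / [J]³ = (0.012)³·(0.011) / (0.011)³ = 0.014
Q = 0.014 > K = 0.0039, so the reverse reaction proceeds.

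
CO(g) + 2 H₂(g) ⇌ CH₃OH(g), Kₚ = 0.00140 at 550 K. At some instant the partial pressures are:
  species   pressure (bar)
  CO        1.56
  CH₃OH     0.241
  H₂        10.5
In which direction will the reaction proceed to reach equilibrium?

Qₚ = P(CH₃OH) / (P(CO)·P(H₂)²) = (0.241) / ((1.56)·(10.5)²) = 0.00140
Qₚ = 0.00140 = Kₚ, so the system is already at equilibrium.

at equilibrium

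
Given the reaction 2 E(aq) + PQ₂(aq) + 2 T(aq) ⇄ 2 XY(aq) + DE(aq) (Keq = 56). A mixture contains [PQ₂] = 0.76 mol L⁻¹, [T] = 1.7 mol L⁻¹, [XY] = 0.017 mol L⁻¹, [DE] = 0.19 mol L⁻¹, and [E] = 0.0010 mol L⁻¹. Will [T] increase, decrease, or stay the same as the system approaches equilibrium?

decrease

Q = [XY]²·[DE] / ([E]²·[PQ₂]·[T]²) = (0.017)²·(0.19) / ((0.0010)²·(0.76)·(1.7)²) = 25
Q = 25 < Keq = 56: net forward reaction.
T is a reactant, so it decreases.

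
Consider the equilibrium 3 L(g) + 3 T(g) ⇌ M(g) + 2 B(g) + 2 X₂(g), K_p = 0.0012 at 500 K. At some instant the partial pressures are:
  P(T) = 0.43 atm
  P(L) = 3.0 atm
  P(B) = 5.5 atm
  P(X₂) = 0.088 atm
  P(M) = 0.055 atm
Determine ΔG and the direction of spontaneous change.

ΔG = 6.69 kJ/mol; the forward reaction is non-spontaneous

Q_p = P(M)·P(B)²·P(X₂)² / (P(L)³·P(T)³) = (0.055)·(5.5)²·(0.088)² / ((3.0)³·(0.43)³) = 0.00600
ΔG = RT ln(Q_p/K_p) = (8.314 J mol⁻¹ K⁻¹)(500 K) × ln(0.00600/0.0012)
   = (4.157 kJ/mol)(1.609) = 6.69 kJ/mol
ΔG > 0, so the forward reaction is non-spontaneous (proceeds in reverse).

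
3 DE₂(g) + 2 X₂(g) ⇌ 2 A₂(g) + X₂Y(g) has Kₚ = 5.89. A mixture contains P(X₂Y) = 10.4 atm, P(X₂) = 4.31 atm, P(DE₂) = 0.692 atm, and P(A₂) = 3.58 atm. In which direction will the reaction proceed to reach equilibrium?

Qₚ = P(A₂)²·P(X₂Y) / (P(DE₂)³·P(X₂)²) = (3.58)²·(10.4) / ((0.692)³·(4.31)²) = 21.7
Qₚ = 21.7 > Kₚ = 5.89, so the reverse reaction proceeds.

toward reactants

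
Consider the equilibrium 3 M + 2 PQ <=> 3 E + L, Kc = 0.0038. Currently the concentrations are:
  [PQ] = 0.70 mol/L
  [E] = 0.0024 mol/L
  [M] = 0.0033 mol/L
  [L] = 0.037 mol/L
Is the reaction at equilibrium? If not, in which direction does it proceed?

Qc = [E]³·[L] / ([M]³·[PQ]²) = (0.0024)³·(0.037) / ((0.0033)³·(0.70)²) = 0.029
Qc = 0.029 > Kc = 0.0038, so the reverse reaction proceeds.

in the reverse direction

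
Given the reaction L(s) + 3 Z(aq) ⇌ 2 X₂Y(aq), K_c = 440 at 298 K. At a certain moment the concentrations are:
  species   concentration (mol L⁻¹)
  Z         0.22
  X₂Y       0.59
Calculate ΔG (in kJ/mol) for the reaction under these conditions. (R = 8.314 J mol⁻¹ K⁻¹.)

(L is a pure solid — omitted from Q_c.)
Q_c = [X₂Y]² / [Z]³ = (0.59)² / (0.22)³ = 32.7
ΔG = RT ln(Q_c/K_c) = (8.314 J mol⁻¹ K⁻¹)(298 K) × ln(32.7/440)
   = (2.478 kJ/mol)(-2.599) = -6.44 kJ/mol
ΔG < 0, so the forward reaction is spontaneous (proceeds forward).

ΔG = -6.44 kJ/mol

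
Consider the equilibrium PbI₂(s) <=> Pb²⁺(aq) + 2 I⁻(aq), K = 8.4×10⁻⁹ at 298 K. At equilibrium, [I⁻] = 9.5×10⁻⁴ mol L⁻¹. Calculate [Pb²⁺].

[Pb²⁺] = 0.0093 mol L⁻¹

(PbI₂ is a pure solid — omitted from K.)
At equilibrium, K = [Pb²⁺]·[I⁻]² = 8.4×10⁻⁹.
([Pb²⁺])·(9.5×10⁻⁴)² = 8.4×10⁻⁹
[Pb²⁺] = 0.00931 = 0.0093 mol L⁻¹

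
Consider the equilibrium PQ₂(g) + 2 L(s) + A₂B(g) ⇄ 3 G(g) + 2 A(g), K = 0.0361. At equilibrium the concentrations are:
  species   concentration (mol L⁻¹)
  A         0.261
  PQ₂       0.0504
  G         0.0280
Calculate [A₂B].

(L is a pure solid — omitted from K.)
At equilibrium, K = [G]³·[A]² / ([PQ₂]·[A₂B]) = 0.0361.
(0.0280)³·(0.261)² / ((0.0504)·([A₂B])) = 0.0361
[A₂B] = 8.22e-4 mol L⁻¹

[A₂B] = 8.22e-4 mol L⁻¹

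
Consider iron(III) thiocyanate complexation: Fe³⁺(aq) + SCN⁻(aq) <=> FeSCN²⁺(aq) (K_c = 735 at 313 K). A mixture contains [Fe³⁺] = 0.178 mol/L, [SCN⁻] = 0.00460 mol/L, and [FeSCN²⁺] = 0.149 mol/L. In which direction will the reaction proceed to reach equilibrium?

forward (toward products)

Q_c = [FeSCN²⁺] / ([Fe³⁺]·[SCN⁻]) = (0.149) / ((0.178)·(0.00460)) = 182
Q_c = 182 < K_c = 735, so the forward reaction proceeds.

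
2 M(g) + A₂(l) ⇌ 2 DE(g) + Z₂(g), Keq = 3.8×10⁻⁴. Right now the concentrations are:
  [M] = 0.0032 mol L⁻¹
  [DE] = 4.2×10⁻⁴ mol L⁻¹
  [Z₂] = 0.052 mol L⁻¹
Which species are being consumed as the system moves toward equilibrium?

(A₂ is a pure liquid — omitted from Q.)
Q = [DE]²·[Z₂] / [M]² = (4.2×10⁻⁴)²·(0.052) / (0.0032)² = 9.0×10⁻⁴
Q = 9.0×10⁻⁴ > Keq = 3.8×10⁻⁴: net reverse reaction.

DE, Z₂ (products)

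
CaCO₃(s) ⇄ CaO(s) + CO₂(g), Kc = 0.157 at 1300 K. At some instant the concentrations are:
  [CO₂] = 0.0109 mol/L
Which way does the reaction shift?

(CaCO₃, CaO are pure solids — omitted from Qc.)
Qc = [CO₂] = 0.0109
Qc = 0.0109 < Kc = 0.157, so the forward reaction proceeds.

toward products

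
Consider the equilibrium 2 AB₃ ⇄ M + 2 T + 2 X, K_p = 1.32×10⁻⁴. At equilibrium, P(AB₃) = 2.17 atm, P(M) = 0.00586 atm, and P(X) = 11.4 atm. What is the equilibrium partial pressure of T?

At equilibrium, K_p = P(M)·P(T)²·P(X)² / P(AB₃)² = 1.32×10⁻⁴.
(0.00586)·(P(T))²·(11.4)² / (2.17)² = 1.32×10⁻⁴
P(T)² = 8.16×10⁻⁴ ⇒ P(T) = 0.0286 atm

P(T) = 0.0286 atm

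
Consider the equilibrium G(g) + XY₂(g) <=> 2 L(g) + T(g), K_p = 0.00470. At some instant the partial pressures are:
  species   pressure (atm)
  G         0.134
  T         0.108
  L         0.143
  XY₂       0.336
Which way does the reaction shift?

in the reverse direction

Q_p = P(L)²·P(T) / (P(G)·P(XY₂)) = (0.143)²·(0.108) / ((0.134)·(0.336)) = 0.0491
Q_p = 0.0491 > K_p = 0.00470, so the reverse reaction proceeds.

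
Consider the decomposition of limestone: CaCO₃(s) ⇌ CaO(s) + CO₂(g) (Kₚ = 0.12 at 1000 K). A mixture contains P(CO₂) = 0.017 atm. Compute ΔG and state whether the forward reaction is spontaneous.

ΔG = -16.2 kJ/mol; the forward reaction is spontaneous

(CaCO₃, CaO are pure solids — omitted from Qₚ.)
Qₚ = P(CO₂) = 0.0170
ΔG = RT ln(Qₚ/Kₚ) = (8.314 J mol⁻¹ K⁻¹)(1000 K) × ln(0.0170/0.12)
   = (8.314 kJ/mol)(-1.954) = -16.2 kJ/mol
ΔG < 0, so the forward reaction is spontaneous (proceeds forward).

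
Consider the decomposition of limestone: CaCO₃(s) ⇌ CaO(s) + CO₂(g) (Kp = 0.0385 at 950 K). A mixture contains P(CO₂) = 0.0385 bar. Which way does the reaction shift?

no net change (already at equilibrium)

(CaCO₃, CaO are pure solids — omitted from Qp.)
Qp = P(CO₂) = 0.0385
Qp = 0.0385 = Kp, so the system is already at equilibrium.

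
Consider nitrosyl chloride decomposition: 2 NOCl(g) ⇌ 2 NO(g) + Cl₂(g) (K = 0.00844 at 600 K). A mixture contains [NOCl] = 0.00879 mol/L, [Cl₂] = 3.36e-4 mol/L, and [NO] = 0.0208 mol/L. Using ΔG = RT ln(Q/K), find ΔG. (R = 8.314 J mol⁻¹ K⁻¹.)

ΔG = -7.49 kJ/mol

Q = [NO]²·[Cl₂] / [NOCl]² = (0.0208)²·(3.36e-4) / (0.00879)² = 0.00188
ΔG = RT ln(Q/K) = (8.314 J mol⁻¹ K⁻¹)(600 K) × ln(0.00188/0.00844)
   = (4.988 kJ/mol)(-1.502) = -7.49 kJ/mol
ΔG < 0, so the forward reaction is spontaneous (proceeds forward).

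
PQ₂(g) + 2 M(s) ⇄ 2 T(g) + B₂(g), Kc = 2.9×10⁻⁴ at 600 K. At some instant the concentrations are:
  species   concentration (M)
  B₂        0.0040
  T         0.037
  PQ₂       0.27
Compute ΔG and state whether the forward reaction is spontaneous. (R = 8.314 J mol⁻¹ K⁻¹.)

ΔG = -13.3 kJ/mol; the forward reaction is spontaneous

(M is a pure solid — omitted from Qc.)
Qc = [T]²·[B₂] / [PQ₂] = (0.037)²·(0.0040) / (0.27) = 2.03×10⁻⁵
ΔG = RT ln(Qc/Kc) = (8.314 J mol⁻¹ K⁻¹)(600 K) × ln(2.03×10⁻⁵/2.9×10⁻⁴)
   = (4.988 kJ/mol)(-2.659) = -13.3 kJ/mol
ΔG < 0, so the forward reaction is spontaneous (proceeds forward).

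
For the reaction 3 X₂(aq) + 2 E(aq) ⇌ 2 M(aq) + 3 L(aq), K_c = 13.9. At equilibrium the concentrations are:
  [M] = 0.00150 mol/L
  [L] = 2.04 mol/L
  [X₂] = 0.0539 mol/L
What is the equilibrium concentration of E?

At equilibrium, K_c = [M]²·[L]³ / ([X₂]³·[E]²) = 13.9.
(0.00150)²·(2.04)³ / ((0.0539)³·([E])²) = 13.9
[E]² = 0.00878 ⇒ [E] = 0.0937 mol/L

[E] = 0.0937 mol/L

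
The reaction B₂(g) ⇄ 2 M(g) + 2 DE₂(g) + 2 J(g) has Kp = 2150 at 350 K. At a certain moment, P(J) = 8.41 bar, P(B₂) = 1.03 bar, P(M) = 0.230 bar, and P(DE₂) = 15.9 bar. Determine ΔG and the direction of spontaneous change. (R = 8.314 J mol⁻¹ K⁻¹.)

ΔG = -2.48 kJ/mol; the forward reaction is spontaneous

Qp = P(M)²·P(DE₂)²·P(J)² / P(B₂) = (0.230)²·(15.9)²·(8.41)² / (1.03) = 918
ΔG = RT ln(Qp/Kp) = (8.314 J mol⁻¹ K⁻¹)(350 K) × ln(918/2150)
   = (2.910 kJ/mol)(-0.8510) = -2.48 kJ/mol
ΔG < 0, so the forward reaction is spontaneous (proceeds forward).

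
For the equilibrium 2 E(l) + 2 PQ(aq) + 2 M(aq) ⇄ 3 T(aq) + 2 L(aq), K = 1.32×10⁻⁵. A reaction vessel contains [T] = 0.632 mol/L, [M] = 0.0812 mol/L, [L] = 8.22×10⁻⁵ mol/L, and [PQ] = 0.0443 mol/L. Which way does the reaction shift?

in the reverse direction

(E is a pure liquid — omitted from Q.)
Q = [T]³·[L]² / ([PQ]²·[M]²) = (0.632)³·(8.22×10⁻⁵)² / ((0.0443)²·(0.0812)²) = 1.32×10⁻⁴
Q = 1.32×10⁻⁴ > K = 1.32×10⁻⁵, so the reverse reaction proceeds.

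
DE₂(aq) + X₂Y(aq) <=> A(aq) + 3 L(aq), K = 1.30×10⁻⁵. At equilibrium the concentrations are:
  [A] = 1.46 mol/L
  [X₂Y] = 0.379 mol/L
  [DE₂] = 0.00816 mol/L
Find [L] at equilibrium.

[L] = 0.00302 mol/L

At equilibrium, K = [A]·[L]³ / ([DE₂]·[X₂Y]) = 1.30×10⁻⁵.
(1.46)·([L])³ / ((0.00816)·(0.379)) = 1.30×10⁻⁵
[L]³ = 2.75×10⁻⁸ ⇒ [L] = 0.00302 mol/L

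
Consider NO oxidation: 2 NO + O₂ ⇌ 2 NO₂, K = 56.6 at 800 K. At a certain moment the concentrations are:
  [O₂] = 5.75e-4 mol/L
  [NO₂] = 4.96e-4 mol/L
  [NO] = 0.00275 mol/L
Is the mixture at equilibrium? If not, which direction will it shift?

Q = [NO₂]² / ([NO]²·[O₂]) = (4.96e-4)² / ((0.00275)²·(5.75e-4)) = 56.6
Q = 56.6 = K; the system is at equilibrium.

yes, at equilibrium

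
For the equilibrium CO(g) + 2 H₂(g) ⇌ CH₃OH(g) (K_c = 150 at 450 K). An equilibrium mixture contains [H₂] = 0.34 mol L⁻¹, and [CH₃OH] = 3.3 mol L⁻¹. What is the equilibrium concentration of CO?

At equilibrium, K_c = [CH₃OH] / ([CO]·[H₂]²) = 150.
(3.3) / (([CO])·(0.34)²) = 150
[CO] = 0.190 = 0.19 mol L⁻¹

[CO] = 0.19 mol L⁻¹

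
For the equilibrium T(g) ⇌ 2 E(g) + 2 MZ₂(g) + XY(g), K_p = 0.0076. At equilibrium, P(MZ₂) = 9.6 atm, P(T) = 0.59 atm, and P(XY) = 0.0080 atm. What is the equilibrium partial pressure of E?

At equilibrium, K_p = P(E)²·P(MZ₂)²·P(XY) / P(T) = 0.0076.
(P(E))²·(9.6)²·(0.0080) / (0.59) = 0.0076
P(E)² = 0.00608 ⇒ P(E) = 0.078 atm

P(E) = 0.078 atm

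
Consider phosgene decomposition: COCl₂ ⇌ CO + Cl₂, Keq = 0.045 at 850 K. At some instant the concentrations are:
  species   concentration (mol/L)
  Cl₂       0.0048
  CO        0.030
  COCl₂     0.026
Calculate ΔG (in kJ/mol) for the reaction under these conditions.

Q = [CO]·[Cl₂] / [COCl₂] = (0.030)·(0.0048) / (0.026) = 0.00554
ΔG = RT ln(Q/Keq) = (8.314 J mol⁻¹ K⁻¹)(850 K) × ln(0.00554/0.045)
   = (7.067 kJ/mol)(-2.095) = -14.8 kJ/mol
ΔG < 0, so the forward reaction is spontaneous (proceeds forward).

ΔG = -14.8 kJ/mol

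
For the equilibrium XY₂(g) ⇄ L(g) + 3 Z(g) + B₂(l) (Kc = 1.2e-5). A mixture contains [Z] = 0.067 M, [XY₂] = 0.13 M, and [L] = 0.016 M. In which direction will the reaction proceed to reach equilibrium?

(B₂ is a pure liquid — omitted from Qc.)
Qc = [L]·[Z]³ / [XY₂] = (0.016)·(0.067)³ / (0.13) = 3.7e-5
Qc = 3.7e-5 > Kc = 1.2e-5, so the reverse reaction proceeds.

toward reactants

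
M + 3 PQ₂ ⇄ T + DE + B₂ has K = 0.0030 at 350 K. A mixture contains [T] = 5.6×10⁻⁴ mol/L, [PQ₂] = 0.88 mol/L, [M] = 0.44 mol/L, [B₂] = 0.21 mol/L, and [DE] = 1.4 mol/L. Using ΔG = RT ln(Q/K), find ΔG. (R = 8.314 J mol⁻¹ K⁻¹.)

ΔG = -4.94 kJ/mol

Q = [T]·[DE]·[B₂] / ([M]·[PQ₂]³) = (5.6×10⁻⁴)·(1.4)·(0.21) / ((0.44)·(0.88)³) = 5.49×10⁻⁴
ΔG = RT ln(Q/K) = (8.314 J mol⁻¹ K⁻¹)(350 K) × ln(5.49×10⁻⁴/0.0030)
   = (2.910 kJ/mol)(-1.698) = -4.94 kJ/mol
ΔG < 0, so the forward reaction is spontaneous (proceeds forward).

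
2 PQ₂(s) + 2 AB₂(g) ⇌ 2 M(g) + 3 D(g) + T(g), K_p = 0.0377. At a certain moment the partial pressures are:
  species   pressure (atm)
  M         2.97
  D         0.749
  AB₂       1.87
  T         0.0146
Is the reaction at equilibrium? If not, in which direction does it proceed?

(PQ₂ is a pure solid — omitted from Q_p.)
Q_p = P(M)²·P(D)³·P(T) / P(AB₂)² = (2.97)²·(0.749)³·(0.0146) / (1.87)² = 0.0155
Q_p = 0.0155 < K_p = 0.0377, so the forward reaction proceeds.

toward products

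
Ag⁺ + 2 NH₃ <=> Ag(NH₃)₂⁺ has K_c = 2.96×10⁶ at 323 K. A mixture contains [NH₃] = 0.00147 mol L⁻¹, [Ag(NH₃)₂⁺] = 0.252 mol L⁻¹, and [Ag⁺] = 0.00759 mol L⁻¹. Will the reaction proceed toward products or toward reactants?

Q_c = [Ag(NH₃)₂⁺] / ([Ag⁺]·[NH₃]²) = (0.252) / ((0.00759)·(0.00147)²) = 1.54×10⁷
Q_c = 1.54×10⁷ > K_c = 2.96×10⁶, so the reverse reaction proceeds.

in the reverse direction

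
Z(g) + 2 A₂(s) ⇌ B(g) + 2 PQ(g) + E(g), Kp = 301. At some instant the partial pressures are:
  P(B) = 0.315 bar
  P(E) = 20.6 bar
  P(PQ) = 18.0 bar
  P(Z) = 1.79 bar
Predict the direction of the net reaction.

to the left

(A₂ is a pure solid — omitted from Qp.)
Qp = P(B)·P(PQ)²·P(E) / P(Z) = (0.315)·(18.0)²·(20.6) / (1.79) = 1170
Qp = 1170 > Kp = 301, so the reverse reaction proceeds.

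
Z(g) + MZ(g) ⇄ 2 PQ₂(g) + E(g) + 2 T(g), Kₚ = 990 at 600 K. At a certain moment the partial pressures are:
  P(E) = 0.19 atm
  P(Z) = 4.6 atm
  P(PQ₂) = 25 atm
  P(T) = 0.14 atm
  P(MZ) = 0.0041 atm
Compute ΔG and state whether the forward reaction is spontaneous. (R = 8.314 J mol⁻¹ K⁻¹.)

ΔG = -10.4 kJ/mol; the forward reaction is spontaneous

Qₚ = P(PQ₂)²·P(E)·P(T)² / (P(Z)·P(MZ)) = (25)²·(0.19)·(0.14)² / ((4.6)·(0.0041)) = 123
ΔG = RT ln(Qₚ/Kₚ) = (8.314 J mol⁻¹ K⁻¹)(600 K) × ln(123/990)
   = (4.988 kJ/mol)(-2.086) = -10.4 kJ/mol
ΔG < 0, so the forward reaction is spontaneous (proceeds forward).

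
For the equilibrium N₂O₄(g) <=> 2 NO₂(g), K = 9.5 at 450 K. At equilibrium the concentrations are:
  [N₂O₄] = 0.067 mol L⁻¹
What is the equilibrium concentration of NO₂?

At equilibrium, K = [NO₂]² / [N₂O₄] = 9.5.
([NO₂])² / (0.067) = 9.5
[NO₂]² = 0.637 ⇒ [NO₂] = 0.80 mol L⁻¹

[NO₂] = 0.80 mol L⁻¹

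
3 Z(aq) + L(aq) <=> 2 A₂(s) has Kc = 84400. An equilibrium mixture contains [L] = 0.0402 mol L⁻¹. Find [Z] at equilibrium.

(A₂ is a pure solid — omitted from Kc.)
At equilibrium, Kc = 1 / ([Z]³·[L]) = 84400.
1 / (([Z])³·(0.0402)) = 84400
[Z]³ = 2.95×10⁻⁴ ⇒ [Z] = 0.0665 mol L⁻¹

[Z] = 0.0665 mol L⁻¹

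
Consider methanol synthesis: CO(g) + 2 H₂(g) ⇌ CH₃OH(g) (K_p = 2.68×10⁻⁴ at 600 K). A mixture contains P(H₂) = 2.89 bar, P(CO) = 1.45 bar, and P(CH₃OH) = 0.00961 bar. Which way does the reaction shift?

Q_p = P(CH₃OH) / (P(CO)·P(H₂)²) = (0.00961) / ((1.45)·(2.89)²) = 7.94×10⁻⁴
Q_p = 7.94×10⁻⁴ > K_p = 2.68×10⁻⁴, so the reverse reaction proceeds.

reverse (toward reactants)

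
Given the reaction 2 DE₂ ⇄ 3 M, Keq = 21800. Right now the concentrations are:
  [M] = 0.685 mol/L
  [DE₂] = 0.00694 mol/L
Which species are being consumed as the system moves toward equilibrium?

Q = [M]³ / [DE₂]² = (0.685)³ / (0.00694)² = 6670
Q = 6670 < Keq = 21800: net forward reaction.

DE₂ (reactants)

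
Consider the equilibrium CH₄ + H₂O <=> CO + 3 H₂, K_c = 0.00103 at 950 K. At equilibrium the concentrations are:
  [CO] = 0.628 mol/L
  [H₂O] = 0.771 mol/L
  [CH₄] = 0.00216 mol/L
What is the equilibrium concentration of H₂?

At equilibrium, K_c = [CO]·[H₂]³ / ([CH₄]·[H₂O]) = 0.00103.
(0.628)·([H₂])³ / ((0.00216)·(0.771)) = 0.00103
[H₂]³ = 2.73e-6 ⇒ [H₂] = 0.0140 mol/L

[H₂] = 0.0140 mol/L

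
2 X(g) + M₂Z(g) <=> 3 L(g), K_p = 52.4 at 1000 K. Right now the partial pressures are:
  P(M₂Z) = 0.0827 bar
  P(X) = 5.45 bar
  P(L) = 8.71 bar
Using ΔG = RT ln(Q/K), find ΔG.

ΔG = 13.6 kJ/mol

Q_p = P(L)³ / (P(X)²·P(M₂Z)) = (8.71)³ / ((5.45)²·(0.0827)) = 269
ΔG = RT ln(Q_p/K_p) = (8.314 J mol⁻¹ K⁻¹)(1000 K) × ln(269/52.4)
   = (8.314 kJ/mol)(1.636) = 13.6 kJ/mol
ΔG > 0, so the forward reaction is non-spontaneous (proceeds in reverse).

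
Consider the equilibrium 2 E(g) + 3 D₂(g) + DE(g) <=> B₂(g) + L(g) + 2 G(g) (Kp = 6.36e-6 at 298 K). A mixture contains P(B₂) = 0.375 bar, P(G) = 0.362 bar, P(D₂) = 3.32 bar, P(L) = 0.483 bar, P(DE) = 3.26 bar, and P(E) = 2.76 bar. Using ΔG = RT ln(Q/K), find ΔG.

Qp = P(B₂)·P(L)·P(G)² / (P(E)²·P(D₂)³·P(DE)) = (0.375)·(0.483)·(0.362)² / ((2.76)²·(3.32)³·(3.26)) = 2.61e-5
ΔG = RT ln(Qp/Kp) = (8.314 J mol⁻¹ K⁻¹)(298 K) × ln(2.61e-5/6.36e-6)
   = (2.478 kJ/mol)(1.412) = 3.50 kJ/mol
ΔG > 0, so the forward reaction is non-spontaneous (proceeds in reverse).

ΔG = 3.50 kJ/mol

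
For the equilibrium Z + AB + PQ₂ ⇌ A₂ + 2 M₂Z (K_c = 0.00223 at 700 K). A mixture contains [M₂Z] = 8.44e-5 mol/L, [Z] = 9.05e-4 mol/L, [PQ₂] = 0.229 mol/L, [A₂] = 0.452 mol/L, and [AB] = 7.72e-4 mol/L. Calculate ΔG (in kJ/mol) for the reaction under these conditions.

ΔG = 12.8 kJ/mol

Q_c = [A₂]·[M₂Z]² / ([Z]·[AB]·[PQ₂]) = (0.452)·(8.44e-5)² / ((9.05e-4)·(7.72e-4)·(0.229)) = 0.0201
ΔG = RT ln(Q_c/K_c) = (8.314 J mol⁻¹ K⁻¹)(700 K) × ln(0.0201/0.00223)
   = (5.820 kJ/mol)(2.199) = 12.8 kJ/mol
ΔG > 0, so the forward reaction is non-spontaneous (proceeds in reverse).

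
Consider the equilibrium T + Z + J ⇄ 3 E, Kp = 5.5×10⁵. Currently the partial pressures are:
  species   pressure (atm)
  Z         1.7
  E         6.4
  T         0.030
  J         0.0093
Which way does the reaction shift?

Qp = P(E)³ / (P(T)·P(Z)·P(J)) = (6.4)³ / ((0.030)·(1.7)·(0.0093)) = 5.5×10⁵
Qp = 5.5×10⁵ = Kp, so the system is already at equilibrium.

neither direction; the system is at equilibrium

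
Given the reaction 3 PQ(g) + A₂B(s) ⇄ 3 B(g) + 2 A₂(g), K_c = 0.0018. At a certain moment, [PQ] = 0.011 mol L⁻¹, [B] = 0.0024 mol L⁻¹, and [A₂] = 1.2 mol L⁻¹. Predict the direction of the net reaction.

reverse (toward reactants)

(A₂B is a pure solid — omitted from Q_c.)
Q_c = [B]³·[A₂]² / [PQ]³ = (0.0024)³·(1.2)² / (0.011)³ = 0.015
Q_c = 0.015 > K_c = 0.0018, so the reverse reaction proceeds.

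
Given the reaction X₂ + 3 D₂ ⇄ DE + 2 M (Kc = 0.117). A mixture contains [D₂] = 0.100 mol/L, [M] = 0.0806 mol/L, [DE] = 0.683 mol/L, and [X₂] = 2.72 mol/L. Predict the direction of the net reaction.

Qc = [DE]·[M]² / ([X₂]·[D₂]³) = (0.683)·(0.0806)² / ((2.72)·(0.100)³) = 1.63
Qc = 1.63 > Kc = 0.117, so the reverse reaction proceeds.

reverse (toward reactants)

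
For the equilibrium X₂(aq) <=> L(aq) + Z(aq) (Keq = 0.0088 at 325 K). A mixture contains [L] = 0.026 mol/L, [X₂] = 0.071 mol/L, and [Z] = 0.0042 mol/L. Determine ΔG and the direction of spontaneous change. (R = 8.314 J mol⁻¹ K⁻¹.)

ΔG = -4.71 kJ/mol; the forward reaction is spontaneous

Q = [L]·[Z] / [X₂] = (0.026)·(0.0042) / (0.071) = 0.00154
ΔG = RT ln(Q/Keq) = (8.314 J mol⁻¹ K⁻¹)(325 K) × ln(0.00154/0.0088)
   = (2.702 kJ/mol)(-1.743) = -4.71 kJ/mol
ΔG < 0, so the forward reaction is spontaneous (proceeds forward).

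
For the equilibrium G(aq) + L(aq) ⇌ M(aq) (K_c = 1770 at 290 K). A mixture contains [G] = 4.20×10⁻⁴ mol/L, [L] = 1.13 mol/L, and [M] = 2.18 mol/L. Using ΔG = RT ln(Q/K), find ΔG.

ΔG = 2.30 kJ/mol

Q_c = [M] / ([G]·[L]) = (2.18) / ((4.20×10⁻⁴)·(1.13)) = 4590
ΔG = RT ln(Q_c/K_c) = (8.314 J mol⁻¹ K⁻¹)(290 K) × ln(4590/1770)
   = (2.411 kJ/mol)(0.9529) = 2.30 kJ/mol
ΔG > 0, so the forward reaction is non-spontaneous (proceeds in reverse).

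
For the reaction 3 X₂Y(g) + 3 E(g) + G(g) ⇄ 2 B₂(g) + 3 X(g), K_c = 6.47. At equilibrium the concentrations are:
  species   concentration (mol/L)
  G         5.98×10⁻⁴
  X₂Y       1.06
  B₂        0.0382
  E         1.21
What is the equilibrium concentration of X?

[X] = 1.78 mol/L

At equilibrium, K_c = [B₂]²·[X]³ / ([X₂Y]³·[E]³·[G]) = 6.47.
(0.0382)²·([X])³ / ((1.06)³·(1.21)³·(5.98×10⁻⁴)) = 6.47
[X]³ = 5.59 ⇒ [X] = 1.78 mol/L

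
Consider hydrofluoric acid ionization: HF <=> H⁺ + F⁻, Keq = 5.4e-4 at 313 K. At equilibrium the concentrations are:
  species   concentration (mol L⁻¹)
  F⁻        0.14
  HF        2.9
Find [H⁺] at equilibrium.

At equilibrium, Keq = [H⁺]·[F⁻] / [HF] = 5.4e-4.
([H⁺])·(0.14) / (2.9) = 5.4e-4
[H⁺] = 0.0112 = 0.011 mol L⁻¹

[H⁺] = 0.011 mol L⁻¹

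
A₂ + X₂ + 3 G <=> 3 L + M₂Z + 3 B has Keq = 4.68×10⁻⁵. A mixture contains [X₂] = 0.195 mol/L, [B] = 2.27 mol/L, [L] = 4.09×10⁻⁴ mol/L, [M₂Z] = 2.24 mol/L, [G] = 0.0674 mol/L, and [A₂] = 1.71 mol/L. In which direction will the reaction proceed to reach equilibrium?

toward products

Q = [L]³·[M₂Z]·[B]³ / ([A₂]·[X₂]·[G]³) = (4.09×10⁻⁴)³·(2.24)·(2.27)³ / ((1.71)·(0.195)·(0.0674)³) = 1.76×10⁻⁵
Q = 1.76×10⁻⁵ < Keq = 4.68×10⁻⁵, so the forward reaction proceeds.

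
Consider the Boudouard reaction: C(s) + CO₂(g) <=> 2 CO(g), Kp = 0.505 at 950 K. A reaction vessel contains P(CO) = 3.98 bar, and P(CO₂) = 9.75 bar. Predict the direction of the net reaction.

to the left

(C is a pure solid — omitted from Qp.)
Qp = P(CO)² / P(CO₂) = (3.98)² / (9.75) = 1.62
Qp = 1.62 > Kp = 0.505, so the reverse reaction proceeds.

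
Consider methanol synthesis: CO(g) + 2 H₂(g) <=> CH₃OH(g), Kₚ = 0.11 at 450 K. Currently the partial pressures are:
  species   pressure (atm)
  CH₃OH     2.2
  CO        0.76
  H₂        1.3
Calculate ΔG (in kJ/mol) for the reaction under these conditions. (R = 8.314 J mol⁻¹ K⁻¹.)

Qₚ = P(CH₃OH) / (P(CO)·P(H₂)²) = (2.2) / ((0.76)·(1.3)²) = 1.71
ΔG = RT ln(Qₚ/Kₚ) = (8.314 J mol⁻¹ K⁻¹)(450 K) × ln(1.71/0.11)
   = (3.741 kJ/mol)(2.744) = 10.3 kJ/mol
ΔG > 0, so the forward reaction is non-spontaneous (proceeds in reverse).

ΔG = 10.3 kJ/mol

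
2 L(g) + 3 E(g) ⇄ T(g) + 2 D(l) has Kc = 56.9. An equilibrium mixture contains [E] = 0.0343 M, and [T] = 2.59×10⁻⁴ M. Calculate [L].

(D is a pure liquid — omitted from Kc.)
At equilibrium, Kc = [T] / ([L]²·[E]³) = 56.9.
(2.59×10⁻⁴) / (([L])²·(0.0343)³) = 56.9
[L]² = 0.113 ⇒ [L] = 0.336 M

[L] = 0.336 M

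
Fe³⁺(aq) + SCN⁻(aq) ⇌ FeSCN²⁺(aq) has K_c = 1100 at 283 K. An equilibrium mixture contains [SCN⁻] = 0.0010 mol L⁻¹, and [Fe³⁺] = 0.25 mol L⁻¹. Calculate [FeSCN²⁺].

[FeSCN²⁺] = 0.28 mol L⁻¹

At equilibrium, K_c = [FeSCN²⁺] / ([Fe³⁺]·[SCN⁻]) = 1100.
([FeSCN²⁺]) / ((0.25)·(0.0010)) = 1100
[FeSCN²⁺] = 0.275 = 0.28 mol L⁻¹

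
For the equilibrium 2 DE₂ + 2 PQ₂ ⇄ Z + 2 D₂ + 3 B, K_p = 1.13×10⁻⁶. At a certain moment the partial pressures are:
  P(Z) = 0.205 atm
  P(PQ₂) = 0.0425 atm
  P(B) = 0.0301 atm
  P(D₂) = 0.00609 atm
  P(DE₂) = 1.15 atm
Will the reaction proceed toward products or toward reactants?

in the forward direction

Q_p = P(Z)·P(D₂)²·P(B)³ / (P(DE₂)²·P(PQ₂)²) = (0.205)·(0.00609)²·(0.0301)³ / ((1.15)²·(0.0425)²) = 8.68×10⁻⁸
Q_p = 8.68×10⁻⁸ < K_p = 1.13×10⁻⁶, so the forward reaction proceeds.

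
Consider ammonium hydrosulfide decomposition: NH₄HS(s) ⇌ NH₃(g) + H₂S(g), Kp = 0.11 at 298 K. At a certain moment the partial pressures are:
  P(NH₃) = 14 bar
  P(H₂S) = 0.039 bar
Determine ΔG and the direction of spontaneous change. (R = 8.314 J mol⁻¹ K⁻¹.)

ΔG = 3.97 kJ/mol; the forward reaction is non-spontaneous

(NH₄HS is a pure solid — omitted from Qp.)
Qp = P(NH₃)·P(H₂S) = (14)·(0.039) = 0.546
ΔG = RT ln(Qp/Kp) = (8.314 J mol⁻¹ K⁻¹)(298 K) × ln(0.546/0.11)
   = (2.478 kJ/mol)(1.602) = 3.97 kJ/mol
ΔG > 0, so the forward reaction is non-spontaneous (proceeds in reverse).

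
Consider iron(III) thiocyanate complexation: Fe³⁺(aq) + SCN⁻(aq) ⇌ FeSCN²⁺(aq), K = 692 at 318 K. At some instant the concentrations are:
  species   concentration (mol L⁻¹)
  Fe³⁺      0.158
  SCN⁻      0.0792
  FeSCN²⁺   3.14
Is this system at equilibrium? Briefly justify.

no; Q < K, reaction proceeds forward

Q = [FeSCN²⁺] / ([Fe³⁺]·[SCN⁻]) = (3.14) / ((0.158)·(0.0792)) = 251
Q = 251 < K = 692: net forward reaction.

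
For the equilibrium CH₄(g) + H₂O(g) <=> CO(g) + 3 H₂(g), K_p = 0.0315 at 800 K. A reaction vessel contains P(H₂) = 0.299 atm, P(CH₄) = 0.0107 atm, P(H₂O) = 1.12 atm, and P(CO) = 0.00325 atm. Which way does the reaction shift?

toward products

Q_p = P(CO)·P(H₂)³ / (P(CH₄)·P(H₂O)) = (0.00325)·(0.299)³ / ((0.0107)·(1.12)) = 0.00725
Q_p = 0.00725 < K_p = 0.0315, so the forward reaction proceeds.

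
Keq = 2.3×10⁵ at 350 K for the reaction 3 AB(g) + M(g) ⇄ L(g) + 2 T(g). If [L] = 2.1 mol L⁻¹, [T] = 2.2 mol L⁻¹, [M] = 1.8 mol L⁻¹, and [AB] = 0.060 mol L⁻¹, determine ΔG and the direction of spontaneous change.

ΔG = -6.33 kJ/mol; the forward reaction is spontaneous

Q = [L]·[T]² / ([AB]³·[M]) = (2.1)·(2.2)² / ((0.060)³·(1.8)) = 26100
ΔG = RT ln(Q/Keq) = (8.314 J mol⁻¹ K⁻¹)(350 K) × ln(26100/2.3×10⁵)
   = (2.910 kJ/mol)(-2.176) = -6.33 kJ/mol
ΔG < 0, so the forward reaction is spontaneous (proceeds forward).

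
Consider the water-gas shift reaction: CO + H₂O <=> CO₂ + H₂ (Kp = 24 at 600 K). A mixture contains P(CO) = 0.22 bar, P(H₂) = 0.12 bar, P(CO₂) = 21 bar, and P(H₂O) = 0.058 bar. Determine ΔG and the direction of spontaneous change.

ΔG = 10.5 kJ/mol; the forward reaction is non-spontaneous

Qp = P(CO₂)·P(H₂) / (P(CO)·P(H₂O)) = (21)·(0.12) / ((0.22)·(0.058)) = 197
ΔG = RT ln(Qp/Kp) = (8.314 J mol⁻¹ K⁻¹)(600 K) × ln(197/24)
   = (4.988 kJ/mol)(2.105) = 10.5 kJ/mol
ΔG > 0, so the forward reaction is non-spontaneous (proceeds in reverse).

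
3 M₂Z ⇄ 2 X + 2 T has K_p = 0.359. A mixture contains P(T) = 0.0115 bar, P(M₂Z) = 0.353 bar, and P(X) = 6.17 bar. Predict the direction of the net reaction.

to the right

Q_p = P(X)²·P(T)² / P(M₂Z)³ = (6.17)²·(0.0115)² / (0.353)³ = 0.114
Q_p = 0.114 < K_p = 0.359, so the forward reaction proceeds.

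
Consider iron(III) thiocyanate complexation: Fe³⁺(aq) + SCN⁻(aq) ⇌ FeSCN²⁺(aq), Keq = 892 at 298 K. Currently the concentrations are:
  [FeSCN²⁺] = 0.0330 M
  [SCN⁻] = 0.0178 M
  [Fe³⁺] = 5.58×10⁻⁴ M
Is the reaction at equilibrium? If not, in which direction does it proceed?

Q = [FeSCN²⁺] / ([Fe³⁺]·[SCN⁻]) = (0.0330) / ((5.58×10⁻⁴)·(0.0178)) = 3320
Q = 3320 > Keq = 892, so the reverse reaction proceeds.

to the left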